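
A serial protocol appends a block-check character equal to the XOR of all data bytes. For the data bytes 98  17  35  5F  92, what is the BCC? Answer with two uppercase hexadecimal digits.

XOR the bytes together:
  start with 0x98
  0x98 ⊕ 0x17 = 0x8F
  0x8F ⊕ 0x35 = 0xBA
  0xBA ⊕ 0x5F = 0xE5
  0xE5 ⊕ 0x92 = 0x77

77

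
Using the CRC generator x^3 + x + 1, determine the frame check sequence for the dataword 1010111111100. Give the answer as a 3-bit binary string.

111

Append 3 zeros: 1010111111100000. Divide by 1011 (XOR where the leading bit is 1):
  pos 0: 1010 XOR 1011 = 0001
  pos 3: 1111 XOR 1011 = 0100
  pos 4: 1001 XOR 1011 = 0010
  pos 6: 1011 XOR 1011 = 0000
  pos 10: 1000 XOR 1011 = 0011
  pos 12: 1100 XOR 1011 = 0111
Remainder (last 3 bits) = 111. This is the CRC / FCS.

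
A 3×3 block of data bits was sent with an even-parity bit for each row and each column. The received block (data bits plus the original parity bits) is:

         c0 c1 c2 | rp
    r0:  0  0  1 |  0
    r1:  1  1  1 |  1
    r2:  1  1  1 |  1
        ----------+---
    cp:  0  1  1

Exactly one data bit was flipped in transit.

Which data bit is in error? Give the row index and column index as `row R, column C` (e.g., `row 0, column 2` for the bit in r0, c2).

row 0, column 1

Recompute each row's even parity and compare to rp:
  r0: data parity 1, sent rp 0 → mismatch
  r1: data parity 1, sent rp 1 → ok
  r2: data parity 1, sent rp 1 → ok
Recompute each column's even parity and compare to cp:
  c0: data parity 0, sent cp 0 → ok
  c1: data parity 0, sent cp 1 → mismatch
  c2: data parity 1, sent cp 1 → ok
Exactly one row (r0) and one column (c1) fail → the flipped bit is at their intersection.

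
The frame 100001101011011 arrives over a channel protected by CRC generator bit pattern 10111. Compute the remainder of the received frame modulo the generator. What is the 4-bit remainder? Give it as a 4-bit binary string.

Modulo-2 division of 100001101011011 by 10111:
  pos 0: 10000 XOR 10111 = 00111
  pos 2: 11111 XOR 10111 = 01000
  pos 3: 10000 XOR 10111 = 00111
  pos 5: 11110 XOR 10111 = 01001
  pos 6: 10011 XOR 10111 = 00100
  pos 8: 10010 XOR 10111 = 00101
  pos 10: 10111 XOR 10111 = 00000
Remainder = 0000 (zero — the frame passes the CRC check).

0000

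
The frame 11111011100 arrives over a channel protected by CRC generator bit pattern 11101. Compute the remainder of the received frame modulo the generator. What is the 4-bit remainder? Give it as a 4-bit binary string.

Modulo-2 division of 11111011100 by 11101:
  pos 0: 11111 XOR 11101 = 00010
  pos 3: 10011 XOR 11101 = 01110
  pos 4: 11101 XOR 11101 = 00000
Remainder = 0000 (zero — the frame passes the CRC check).

0000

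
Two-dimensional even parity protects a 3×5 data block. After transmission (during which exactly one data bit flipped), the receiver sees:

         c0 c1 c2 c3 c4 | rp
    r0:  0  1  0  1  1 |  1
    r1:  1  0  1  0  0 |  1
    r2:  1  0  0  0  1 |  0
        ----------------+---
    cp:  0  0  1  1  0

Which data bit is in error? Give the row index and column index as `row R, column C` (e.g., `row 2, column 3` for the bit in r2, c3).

row 1, column 1

Recompute each row's even parity and compare to rp:
  r0: data parity 1, sent rp 1 → ok
  r1: data parity 0, sent rp 1 → mismatch
  r2: data parity 0, sent rp 0 → ok
Recompute each column's even parity and compare to cp:
  c0: data parity 0, sent cp 0 → ok
  c1: data parity 1, sent cp 0 → mismatch
  c2: data parity 1, sent cp 1 → ok
  c3: data parity 1, sent cp 1 → ok
  c4: data parity 0, sent cp 0 → ok
Exactly one row (r1) and one column (c1) fail → the flipped bit is at their intersection.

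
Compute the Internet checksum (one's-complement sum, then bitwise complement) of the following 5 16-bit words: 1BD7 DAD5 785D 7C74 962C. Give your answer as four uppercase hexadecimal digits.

One's-complement addition (fold any carry out of bit 15 back into bit 0):
  0x1BD7 + 0xDAD5 = 0x0F6AC
  0xF6AC + 0x785D = 0x16F09 → wrap carry → 0x6F0A
  0x6F0A + 0x7C74 = 0x0EB7E
  0xEB7E + 0x962C = 0x181AA → wrap carry → 0x81AB
One's-complement sum = 0x81AB.
Checksum = ~0x81AB & 0xFFFF = 0x7E54.

7E54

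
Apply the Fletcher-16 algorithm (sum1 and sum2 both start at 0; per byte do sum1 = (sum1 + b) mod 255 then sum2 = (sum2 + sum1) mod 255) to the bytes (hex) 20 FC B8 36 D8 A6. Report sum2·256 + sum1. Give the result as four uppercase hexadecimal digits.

Running sums (mod 255):
  after byte 0 (20): sum1=32, sum2=32
  after byte 1 (FC): sum1=29, sum2=61
  after byte 2 (B8): sum1=213, sum2=19
  after byte 3 (36): sum1=12, sum2=31
  after byte 4 (D8): sum1=228, sum2=4
  after byte 5 (A6): sum1=139, sum2=143
Checksum = sum2·256 + sum1 = 143·256 + 139 = 36747 = 0x8F8B.

8F8B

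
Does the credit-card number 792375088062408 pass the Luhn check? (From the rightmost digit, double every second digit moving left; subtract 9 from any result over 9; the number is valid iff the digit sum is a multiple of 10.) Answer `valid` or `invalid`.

invalid

From the right, keep odd positions and double even positions (subtract 9 from any doubled value over 9):
  doubled (positions 2,4,...): 0 4 0 7 1 6 9 → sum 27
  kept (positions 1,3,...): 8 4 6 8 0 7 2 7 → sum 42
Total = 69.
69 mod 10 = 9, so the number is invalid.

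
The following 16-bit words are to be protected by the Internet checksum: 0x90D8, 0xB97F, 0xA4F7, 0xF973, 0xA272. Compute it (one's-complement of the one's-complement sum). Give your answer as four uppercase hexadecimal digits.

One's-complement addition (fold any carry out of bit 15 back into bit 0):
  0x90D8 + 0xB97F = 0x14A57 → wrap carry → 0x4A58
  0x4A58 + 0xA4F7 = 0x0EF4F
  0xEF4F + 0xF973 = 0x1E8C2 → wrap carry → 0xE8C3
  0xE8C3 + 0xA272 = 0x18B35 → wrap carry → 0x8B36
One's-complement sum = 0x8B36.
Checksum = ~0x8B36 & 0xFFFF = 0x74C9.

74C9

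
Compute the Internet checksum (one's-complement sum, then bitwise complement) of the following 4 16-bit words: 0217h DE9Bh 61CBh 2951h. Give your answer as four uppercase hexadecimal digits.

9430

One's-complement addition (fold any carry out of bit 15 back into bit 0):
  0x0217 + 0xDE9B = 0x0E0B2
  0xE0B2 + 0x61CB = 0x1427D → wrap carry → 0x427E
  0x427E + 0x2951 = 0x06BCF
One's-complement sum = 0x6BCF.
Checksum = ~0x6BCF & 0xFFFF = 0x9430.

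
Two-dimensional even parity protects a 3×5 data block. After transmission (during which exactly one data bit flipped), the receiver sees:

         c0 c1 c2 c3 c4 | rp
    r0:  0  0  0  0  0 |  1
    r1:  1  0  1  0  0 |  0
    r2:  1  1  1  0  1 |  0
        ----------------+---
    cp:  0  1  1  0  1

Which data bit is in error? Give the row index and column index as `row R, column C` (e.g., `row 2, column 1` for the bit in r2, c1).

Recompute each row's even parity and compare to rp:
  r0: data parity 0, sent rp 1 → mismatch
  r1: data parity 0, sent rp 0 → ok
  r2: data parity 0, sent rp 0 → ok
Recompute each column's even parity and compare to cp:
  c0: data parity 0, sent cp 0 → ok
  c1: data parity 1, sent cp 1 → ok
  c2: data parity 0, sent cp 1 → mismatch
  c3: data parity 0, sent cp 0 → ok
  c4: data parity 1, sent cp 1 → ok
Exactly one row (r0) and one column (c2) fail → the flipped bit is at their intersection.

row 0, column 2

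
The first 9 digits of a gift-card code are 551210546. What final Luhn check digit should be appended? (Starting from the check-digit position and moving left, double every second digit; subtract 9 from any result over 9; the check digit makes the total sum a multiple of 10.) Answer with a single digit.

Partial digits right→left: 6 4 5 0 1 2 1 5 5
Double every second digit counting from the check-digit position (so the 1st, 3rd, 5th, ... of the partial from the right).
  doubled (with −9 where >9): 3 1 2 2 1 → sum 9
  kept as-is: 4 0 2 5 → sum 11
Total = 9 + 11 = 20.
Check digit = (10 − (20 mod 10)) mod 10 = 0.

0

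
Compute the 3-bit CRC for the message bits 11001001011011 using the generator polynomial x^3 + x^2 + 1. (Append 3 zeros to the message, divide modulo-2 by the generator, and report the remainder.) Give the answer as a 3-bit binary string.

100

Append 3 zeros: 11001001011011000. Divide by 1101 (XOR where the leading bit is 1):
  pos 0: 1100 XOR 1101 = 0001
  pos 3: 1100 XOR 1101 = 0001
  pos 6: 1101 XOR 1101 = 0000
  pos 10: 1011 XOR 1101 = 0110
  pos 11: 1100 XOR 1101 = 0001
Remainder (last 3 bits) = 100. This is the CRC / FCS.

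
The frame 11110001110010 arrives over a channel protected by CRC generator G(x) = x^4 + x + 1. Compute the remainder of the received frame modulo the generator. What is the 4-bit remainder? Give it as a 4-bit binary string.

0000

Modulo-2 division of 11110001110010 by 10011:
  pos 0: 11110 XOR 10011 = 01101
  pos 1: 11010 XOR 10011 = 01001
  pos 2: 10010 XOR 10011 = 00001
  pos 6: 11110 XOR 10011 = 01101
  pos 7: 11010 XOR 10011 = 01001
  pos 8: 10011 XOR 10011 = 00000
Remainder = 0000 (zero — the frame passes the CRC check).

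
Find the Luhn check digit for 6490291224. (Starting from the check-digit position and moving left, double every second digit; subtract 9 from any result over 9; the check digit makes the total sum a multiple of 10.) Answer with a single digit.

Partial digits right→left: 4 2 2 1 9 2 0 9 4 6
Double every second digit counting from the check-digit position (so the 1st, 3rd, 5th, ... of the partial from the right).
  doubled (with −9 where >9): 8 4 9 0 8 → sum 29
  kept as-is: 2 1 2 9 6 → sum 20
Total = 29 + 20 = 49.
Check digit = (10 − (49 mod 10)) mod 10 = 1.

1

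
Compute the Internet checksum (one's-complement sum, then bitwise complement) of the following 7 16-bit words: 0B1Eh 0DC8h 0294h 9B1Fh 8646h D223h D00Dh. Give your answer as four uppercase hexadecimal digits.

20EE

One's-complement addition (fold any carry out of bit 15 back into bit 0):
  0x0B1E + 0x0DC8 = 0x018E6
  0x18E6 + 0x0294 = 0x01B7A
  0x1B7A + 0x9B1F = 0x0B699
  0xB699 + 0x8646 = 0x13CDF → wrap carry → 0x3CE0
  0x3CE0 + 0xD223 = 0x10F03 → wrap carry → 0x0F04
  0x0F04 + 0xD00D = 0x0DF11
One's-complement sum = 0xDF11.
Checksum = ~0xDF11 & 0xFFFF = 0x20EE.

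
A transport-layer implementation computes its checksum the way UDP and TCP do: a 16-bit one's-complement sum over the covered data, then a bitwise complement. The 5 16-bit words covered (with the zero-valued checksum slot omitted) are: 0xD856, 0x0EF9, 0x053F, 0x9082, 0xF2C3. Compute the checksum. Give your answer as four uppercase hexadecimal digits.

902A

One's-complement addition (fold any carry out of bit 15 back into bit 0):
  0xD856 + 0x0EF9 = 0x0E74F
  0xE74F + 0x053F = 0x0EC8E
  0xEC8E + 0x9082 = 0x17D10 → wrap carry → 0x7D11
  0x7D11 + 0xF2C3 = 0x16FD4 → wrap carry → 0x6FD5
One's-complement sum = 0x6FD5.
Checksum = ~0x6FD5 & 0xFFFF = 0x902A.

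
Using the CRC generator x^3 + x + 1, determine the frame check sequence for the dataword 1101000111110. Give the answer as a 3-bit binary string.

011

Append 3 zeros: 1101000111110000. Divide by 1011 (XOR where the leading bit is 1):
  pos 0: 1101 XOR 1011 = 0110
  pos 1: 1100 XOR 1011 = 0111
  pos 2: 1110 XOR 1011 = 0101
  pos 3: 1010 XOR 1011 = 0001
  pos 6: 1111 XOR 1011 = 0100
  pos 7: 1001 XOR 1011 = 0010
  pos 9: 1010 XOR 1011 = 0001
  pos 12: 1000 XOR 1011 = 0011
Remainder (last 3 bits) = 011. This is the CRC / FCS.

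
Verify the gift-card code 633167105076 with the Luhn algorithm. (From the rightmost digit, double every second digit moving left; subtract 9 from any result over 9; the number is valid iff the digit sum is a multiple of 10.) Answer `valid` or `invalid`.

invalid

From the right, keep odd positions and double even positions (subtract 9 from any doubled value over 9):
  doubled (positions 2,4,...): 5 1 2 3 6 3 → sum 20
  kept (positions 1,3,...): 6 0 0 7 1 3 → sum 17
Total = 37.
37 mod 10 = 7, so the number is invalid.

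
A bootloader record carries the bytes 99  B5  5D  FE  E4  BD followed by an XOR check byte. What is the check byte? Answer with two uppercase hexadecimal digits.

D6

XOR the bytes together:
  start with 0x99
  0x99 ⊕ 0xB5 = 0x2C
  0x2C ⊕ 0x5D = 0x71
  0x71 ⊕ 0xFE = 0x8F
  0x8F ⊕ 0xE4 = 0x6B
  0x6B ⊕ 0xBD = 0xD6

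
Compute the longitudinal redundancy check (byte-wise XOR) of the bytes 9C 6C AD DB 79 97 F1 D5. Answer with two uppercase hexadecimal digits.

4C

XOR the bytes together:
  start with 0x9C
  0x9C ⊕ 0x6C = 0xF0
  0xF0 ⊕ 0xAD = 0x5D
  0x5D ⊕ 0xDB = 0x86
  0x86 ⊕ 0x79 = 0xFF
  0xFF ⊕ 0x97 = 0x68
  0x68 ⊕ 0xF1 = 0x99
  0x99 ⊕ 0xD5 = 0x4C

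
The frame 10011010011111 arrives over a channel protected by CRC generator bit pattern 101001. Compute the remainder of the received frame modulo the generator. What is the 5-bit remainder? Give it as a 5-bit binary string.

Modulo-2 division of 10011010011111 by 101001:
  pos 0: 100110 XOR 101001 = 001111
  pos 2: 111110 XOR 101001 = 010111
  pos 3: 101110 XOR 101001 = 000111
  pos 6: 111111 XOR 101001 = 010110
  pos 7: 101101 XOR 101001 = 000100
Remainder = 01001 (nonzero — an error is detected).

01001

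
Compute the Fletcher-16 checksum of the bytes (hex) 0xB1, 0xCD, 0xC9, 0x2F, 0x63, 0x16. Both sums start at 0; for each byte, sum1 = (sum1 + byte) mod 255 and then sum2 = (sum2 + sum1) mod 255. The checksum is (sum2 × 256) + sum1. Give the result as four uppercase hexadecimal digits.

C0F1

Running sums (mod 255):
  after byte 0 (0xB1): sum1=177, sum2=177
  after byte 1 (0xCD): sum1=127, sum2=49
  after byte 2 (0xC9): sum1=73, sum2=122
  after byte 3 (0x2F): sum1=120, sum2=242
  after byte 4 (0x63): sum1=219, sum2=206
  after byte 5 (0x16): sum1=241, sum2=192
Checksum = sum2·256 + sum1 = 192·256 + 241 = 49393 = 0xC0F1.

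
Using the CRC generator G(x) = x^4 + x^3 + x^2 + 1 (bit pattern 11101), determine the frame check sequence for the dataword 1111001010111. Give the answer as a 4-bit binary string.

0111

Append 4 zeros: 11110010101110000. Divide by 11101 (XOR where the leading bit is 1):
  pos 0: 11110 XOR 11101 = 00011
  pos 3: 11010 XOR 11101 = 00111
  pos 5: 11110 XOR 11101 = 00011
  pos 8: 11111 XOR 11101 = 00010
  pos 11: 10000 XOR 11101 = 01101
  pos 12: 11010 XOR 11101 = 00111
Remainder (last 4 bits) = 0111. This is the CRC / FCS.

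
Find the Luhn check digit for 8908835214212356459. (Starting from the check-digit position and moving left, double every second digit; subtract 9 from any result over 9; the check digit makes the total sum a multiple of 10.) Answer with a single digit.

6

Partial digits right→left: 9 5 4 6 5 3 2 1 2 4 1 2 5 3 8 8 0 9 8
Double every second digit counting from the check-digit position (so the 1st, 3rd, 5th, ... of the partial from the right).
  doubled (with −9 where >9): 9 8 1 4 4 2 1 7 0 7 → sum 43
  kept as-is: 5 6 3 1 4 2 3 8 9 → sum 41
Total = 43 + 41 = 84.
Check digit = (10 − (84 mod 10)) mod 10 = 6.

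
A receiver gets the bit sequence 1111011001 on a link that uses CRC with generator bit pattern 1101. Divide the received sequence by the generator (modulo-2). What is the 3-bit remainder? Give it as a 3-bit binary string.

010

Modulo-2 division of 1111011001 by 1101:
  pos 0: 1111 XOR 1101 = 0010
  pos 2: 1001 XOR 1101 = 0100
  pos 3: 1001 XOR 1101 = 0100
  pos 4: 1000 XOR 1101 = 0101
  pos 5: 1010 XOR 1101 = 0111
  pos 6: 1111 XOR 1101 = 0010
Remainder = 010 (nonzero — an error is detected).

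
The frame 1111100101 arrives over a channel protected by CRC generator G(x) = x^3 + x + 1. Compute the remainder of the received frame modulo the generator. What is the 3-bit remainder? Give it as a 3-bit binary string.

000

Modulo-2 division of 1111100101 by 1011:
  pos 0: 1111 XOR 1011 = 0100
  pos 1: 1001 XOR 1011 = 0010
  pos 3: 1000 XOR 1011 = 0011
  pos 5: 1110 XOR 1011 = 0101
  pos 6: 1011 XOR 1011 = 0000
Remainder = 000 (zero — the frame passes the CRC check).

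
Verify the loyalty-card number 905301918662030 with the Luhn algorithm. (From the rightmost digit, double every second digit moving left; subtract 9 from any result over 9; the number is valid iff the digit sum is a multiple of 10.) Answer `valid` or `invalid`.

From the right, keep odd positions and double even positions (subtract 9 from any doubled value over 9):
  doubled (positions 2,4,...): 6 4 3 2 2 6 0 → sum 23
  kept (positions 1,3,...): 0 0 6 8 9 0 5 9 → sum 37
Total = 60.
60 mod 10 = 0, so the number is valid.

valid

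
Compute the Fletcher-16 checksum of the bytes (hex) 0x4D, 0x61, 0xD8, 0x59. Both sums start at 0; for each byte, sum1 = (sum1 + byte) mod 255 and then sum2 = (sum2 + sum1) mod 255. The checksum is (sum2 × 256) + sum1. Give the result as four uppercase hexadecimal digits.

Running sums (mod 255):
  after byte 0 (0x4D): sum1=77, sum2=77
  after byte 1 (0x61): sum1=174, sum2=251
  after byte 2 (0xD8): sum1=135, sum2=131
  after byte 3 (0x59): sum1=224, sum2=100
Checksum = sum2·256 + sum1 = 100·256 + 224 = 25824 = 0x64E0.

64E0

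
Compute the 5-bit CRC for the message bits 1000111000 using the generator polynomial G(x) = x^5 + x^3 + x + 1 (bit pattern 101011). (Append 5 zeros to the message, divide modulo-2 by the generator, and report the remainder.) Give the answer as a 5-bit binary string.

Append 5 zeros: 100011100000000. Divide by 101011 (XOR where the leading bit is 1):
  pos 0: 100011 XOR 101011 = 001000
  pos 2: 100010 XOR 101011 = 001001
  pos 4: 100100 XOR 101011 = 001111
  pos 6: 111100 XOR 101011 = 010111
  pos 7: 101110 XOR 101011 = 000101
Remainder (last 5 bits) = 10100. This is the CRC / FCS.

10100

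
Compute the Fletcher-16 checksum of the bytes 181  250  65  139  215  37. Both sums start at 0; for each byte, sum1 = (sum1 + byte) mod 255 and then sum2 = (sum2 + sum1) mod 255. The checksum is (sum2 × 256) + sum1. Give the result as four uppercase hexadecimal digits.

A57A

Running sums (mod 255):
  after byte 0 (181): sum1=181, sum2=181
  after byte 1 (250): sum1=176, sum2=102
  after byte 2 (65): sum1=241, sum2=88
  after byte 3 (139): sum1=125, sum2=213
  after byte 4 (215): sum1=85, sum2=43
  after byte 5 (37): sum1=122, sum2=165
Checksum = sum2·256 + sum1 = 165·256 + 122 = 42362 = 0xA57A.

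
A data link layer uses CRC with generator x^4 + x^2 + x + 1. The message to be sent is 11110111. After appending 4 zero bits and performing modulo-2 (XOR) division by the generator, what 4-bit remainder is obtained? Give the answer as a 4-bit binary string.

Append 4 zeros: 111101110000. Divide by 10111 (XOR where the leading bit is 1):
  pos 0: 11110 XOR 10111 = 01001
  pos 1: 10011 XOR 10111 = 00100
  pos 3: 10011 XOR 10111 = 00100
  pos 5: 10000 XOR 10111 = 00111
  pos 7: 11100 XOR 10111 = 01011
Remainder (last 4 bits) = 1011. This is the CRC / FCS.

1011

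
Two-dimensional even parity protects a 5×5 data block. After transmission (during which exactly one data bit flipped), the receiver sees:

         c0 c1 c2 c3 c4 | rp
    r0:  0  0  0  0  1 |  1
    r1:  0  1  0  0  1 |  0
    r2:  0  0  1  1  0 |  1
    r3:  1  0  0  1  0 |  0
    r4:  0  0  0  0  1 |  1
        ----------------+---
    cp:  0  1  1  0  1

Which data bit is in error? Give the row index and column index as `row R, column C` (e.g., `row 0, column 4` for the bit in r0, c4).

Recompute each row's even parity and compare to rp:
  r0: data parity 1, sent rp 1 → ok
  r1: data parity 0, sent rp 0 → ok
  r2: data parity 0, sent rp 1 → mismatch
  r3: data parity 0, sent rp 0 → ok
  r4: data parity 1, sent rp 1 → ok
Recompute each column's even parity and compare to cp:
  c0: data parity 1, sent cp 0 → mismatch
  c1: data parity 1, sent cp 1 → ok
  c2: data parity 1, sent cp 1 → ok
  c3: data parity 0, sent cp 0 → ok
  c4: data parity 1, sent cp 1 → ok
Exactly one row (r2) and one column (c0) fail → the flipped bit is at their intersection.

row 2, column 0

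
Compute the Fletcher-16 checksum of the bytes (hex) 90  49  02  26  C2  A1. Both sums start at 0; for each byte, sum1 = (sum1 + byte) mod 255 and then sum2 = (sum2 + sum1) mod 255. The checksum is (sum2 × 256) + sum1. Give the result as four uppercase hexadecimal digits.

Running sums (mod 255):
  after byte 0 (90): sum1=144, sum2=144
  after byte 1 (49): sum1=217, sum2=106
  after byte 2 (02): sum1=219, sum2=70
  after byte 3 (26): sum1=2, sum2=72
  after byte 4 (C2): sum1=196, sum2=13
  after byte 5 (A1): sum1=102, sum2=115
Checksum = sum2·256 + sum1 = 115·256 + 102 = 29542 = 0x7366.

7366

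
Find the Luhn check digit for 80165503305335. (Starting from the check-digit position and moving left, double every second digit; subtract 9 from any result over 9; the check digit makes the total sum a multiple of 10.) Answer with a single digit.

Partial digits right→left: 5 3 3 5 0 3 3 0 5 5 6 1 0 8
Double every second digit counting from the check-digit position (so the 1st, 3rd, 5th, ... of the partial from the right).
  doubled (with −9 where >9): 1 6 0 6 1 3 0 → sum 17
  kept as-is: 3 5 3 0 5 1 8 → sum 25
Total = 17 + 25 = 42.
Check digit = (10 − (42 mod 10)) mod 10 = 8.

8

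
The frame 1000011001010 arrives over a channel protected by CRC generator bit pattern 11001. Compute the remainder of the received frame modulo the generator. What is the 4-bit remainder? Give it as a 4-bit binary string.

Modulo-2 division of 1000011001010 by 11001:
  pos 0: 10000 XOR 11001 = 01001
  pos 1: 10011 XOR 11001 = 01010
  pos 2: 10101 XOR 11001 = 01100
  pos 3: 11000 XOR 11001 = 00001
  pos 7: 10101 XOR 11001 = 01100
  pos 8: 11000 XOR 11001 = 00001
Remainder = 0001 (nonzero — an error is detected).

0001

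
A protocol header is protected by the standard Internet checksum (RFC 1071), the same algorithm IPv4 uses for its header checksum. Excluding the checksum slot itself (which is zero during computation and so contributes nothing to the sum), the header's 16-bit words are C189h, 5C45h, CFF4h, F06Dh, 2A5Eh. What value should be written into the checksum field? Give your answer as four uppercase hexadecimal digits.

One's-complement addition (fold any carry out of bit 15 back into bit 0):
  0xC189 + 0x5C45 = 0x11DCE → wrap carry → 0x1DCF
  0x1DCF + 0xCFF4 = 0x0EDC3
  0xEDC3 + 0xF06D = 0x1DE30 → wrap carry → 0xDE31
  0xDE31 + 0x2A5E = 0x1088F → wrap carry → 0x0890
One's-complement sum = 0x0890.
Checksum = ~0x0890 & 0xFFFF = 0xF76F.

F76F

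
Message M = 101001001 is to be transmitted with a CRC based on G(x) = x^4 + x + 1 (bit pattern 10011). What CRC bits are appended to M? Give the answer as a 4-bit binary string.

Append 4 zeros: 1010010010000. Divide by 10011 (XOR where the leading bit is 1):
  pos 0: 10100 XOR 10011 = 00111
  pos 2: 11110 XOR 10011 = 01101
  pos 3: 11010 XOR 10011 = 01001
  pos 4: 10011 XOR 10011 = 00000
Remainder (last 4 bits) = 0000. This is the CRC / FCS.

0000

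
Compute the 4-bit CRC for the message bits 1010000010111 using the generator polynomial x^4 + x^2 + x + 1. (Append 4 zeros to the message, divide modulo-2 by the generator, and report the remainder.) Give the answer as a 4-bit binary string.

Append 4 zeros: 10100000101110000. Divide by 10111 (XOR where the leading bit is 1):
  pos 0: 10100 XOR 10111 = 00011
  pos 3: 11000 XOR 10111 = 01111
  pos 4: 11111 XOR 10111 = 01000
  pos 5: 10000 XOR 10111 = 00111
  pos 7: 11111 XOR 10111 = 01000
  pos 8: 10001 XOR 10111 = 00110
  pos 10: 11000 XOR 10111 = 01111
  pos 11: 11110 XOR 10111 = 01001
  pos 12: 10010 XOR 10111 = 00101
Remainder (last 4 bits) = 0101. This is the CRC / FCS.

0101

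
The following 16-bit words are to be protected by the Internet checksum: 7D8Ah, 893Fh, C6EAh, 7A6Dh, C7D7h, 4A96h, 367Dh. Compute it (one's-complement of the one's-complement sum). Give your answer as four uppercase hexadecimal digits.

One's-complement addition (fold any carry out of bit 15 back into bit 0):
  0x7D8A + 0x893F = 0x106C9 → wrap carry → 0x06CA
  0x06CA + 0xC6EA = 0x0CDB4
  0xCDB4 + 0x7A6D = 0x14821 → wrap carry → 0x4822
  0x4822 + 0xC7D7 = 0x10FF9 → wrap carry → 0x0FFA
  0x0FFA + 0x4A96 = 0x05A90
  0x5A90 + 0x367D = 0x0910D
One's-complement sum = 0x910D.
Checksum = ~0x910D & 0xFFFF = 0x6EF2.

6EF2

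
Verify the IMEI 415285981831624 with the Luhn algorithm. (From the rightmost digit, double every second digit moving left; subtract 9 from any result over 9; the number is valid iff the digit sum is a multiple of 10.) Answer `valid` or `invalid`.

From the right, keep odd positions and double even positions (subtract 9 from any doubled value over 9):
  doubled (positions 2,4,...): 4 2 7 7 1 4 2 → sum 27
  kept (positions 1,3,...): 4 6 3 1 9 8 5 4 → sum 40
Total = 67.
67 mod 10 = 7, so the number is invalid.

invalid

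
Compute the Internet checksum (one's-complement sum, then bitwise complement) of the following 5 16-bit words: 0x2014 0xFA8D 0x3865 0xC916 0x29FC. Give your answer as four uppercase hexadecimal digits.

One's-complement addition (fold any carry out of bit 15 back into bit 0):
  0x2014 + 0xFA8D = 0x11AA1 → wrap carry → 0x1AA2
  0x1AA2 + 0x3865 = 0x05307
  0x5307 + 0xC916 = 0x11C1D → wrap carry → 0x1C1E
  0x1C1E + 0x29FC = 0x0461A
One's-complement sum = 0x461A.
Checksum = ~0x461A & 0xFFFF = 0xB9E5.

B9E5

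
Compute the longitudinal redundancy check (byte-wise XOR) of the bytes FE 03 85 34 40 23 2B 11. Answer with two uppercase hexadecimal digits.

15

XOR the bytes together:
  start with 0xFE
  0xFE ⊕ 0x03 = 0xFD
  0xFD ⊕ 0x85 = 0x78
  0x78 ⊕ 0x34 = 0x4C
  0x4C ⊕ 0x40 = 0x0C
  0x0C ⊕ 0x23 = 0x2F
  0x2F ⊕ 0x2B = 0x04
  0x04 ⊕ 0x11 = 0x15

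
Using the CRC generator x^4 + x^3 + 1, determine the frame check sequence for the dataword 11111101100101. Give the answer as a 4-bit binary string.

Append 4 zeros: 111111011001010000. Divide by 11001 (XOR where the leading bit is 1):
  pos 0: 11111 XOR 11001 = 00110
  pos 2: 11010 XOR 11001 = 00011
  pos 5: 11110 XOR 11001 = 00111
  pos 7: 11101 XOR 11001 = 00100
  pos 9: 10001 XOR 11001 = 01000
  pos 10: 10000 XOR 11001 = 01001
  pos 11: 10010 XOR 11001 = 01011
  pos 12: 10110 XOR 11001 = 01111
  pos 13: 11110 XOR 11001 = 00111
Remainder (last 4 bits) = 0111. This is the CRC / FCS.

0111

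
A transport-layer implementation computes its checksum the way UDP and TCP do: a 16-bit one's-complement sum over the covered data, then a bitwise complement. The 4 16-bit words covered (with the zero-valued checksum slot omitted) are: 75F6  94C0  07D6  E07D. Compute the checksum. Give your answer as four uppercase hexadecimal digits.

One's-complement addition (fold any carry out of bit 15 back into bit 0):
  0x75F6 + 0x94C0 = 0x10AB6 → wrap carry → 0x0AB7
  0x0AB7 + 0x07D6 = 0x0128D
  0x128D + 0xE07D = 0x0F30A
One's-complement sum = 0xF30A.
Checksum = ~0xF30A & 0xFFFF = 0x0CF5.

0CF5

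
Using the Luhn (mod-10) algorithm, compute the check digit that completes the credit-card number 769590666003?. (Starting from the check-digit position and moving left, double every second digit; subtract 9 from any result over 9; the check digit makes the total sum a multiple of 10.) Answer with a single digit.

Partial digits right→left: 3 0 0 6 6 6 0 9 5 9 6 7
Double every second digit counting from the check-digit position (so the 1st, 3rd, 5th, ... of the partial from the right).
  doubled (with −9 where >9): 6 0 3 0 1 3 → sum 13
  kept as-is: 0 6 6 9 9 7 → sum 37
Total = 13 + 37 = 50.
Check digit = (10 − (50 mod 10)) mod 10 = 0.

0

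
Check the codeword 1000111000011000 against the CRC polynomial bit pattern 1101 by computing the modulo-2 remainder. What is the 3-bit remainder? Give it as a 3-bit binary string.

110

Modulo-2 division of 1000111000011000 by 1101:
  pos 0: 1000 XOR 1101 = 0101
  pos 1: 1011 XOR 1101 = 0110
  pos 2: 1101 XOR 1101 = 0000
  pos 6: 1000 XOR 1101 = 0101
  pos 7: 1010 XOR 1101 = 0111
  pos 8: 1111 XOR 1101 = 0010
  pos 10: 1010 XOR 1101 = 0111
  pos 11: 1110 XOR 1101 = 0011
Remainder = 110 (nonzero — an error is detected).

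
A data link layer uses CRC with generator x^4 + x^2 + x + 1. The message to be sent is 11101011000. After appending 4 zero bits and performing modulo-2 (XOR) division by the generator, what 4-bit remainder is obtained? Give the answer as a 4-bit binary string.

1111

Append 4 zeros: 111010110000000. Divide by 10111 (XOR where the leading bit is 1):
  pos 0: 11101 XOR 10111 = 01010
  pos 1: 10100 XOR 10111 = 00011
  pos 4: 11110 XOR 10111 = 01001
  pos 5: 10010 XOR 10111 = 00101
  pos 7: 10100 XOR 10111 = 00011
  pos 10: 11000 XOR 10111 = 01111
Remainder (last 4 bits) = 1111. This is the CRC / FCS.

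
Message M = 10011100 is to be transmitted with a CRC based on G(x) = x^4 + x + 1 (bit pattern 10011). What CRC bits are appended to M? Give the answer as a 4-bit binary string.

1100

Append 4 zeros: 100111000000. Divide by 10011 (XOR where the leading bit is 1):
  pos 0: 10011 XOR 10011 = 00000
  pos 5: 10000 XOR 10011 = 00011
Remainder (last 4 bits) = 1100. This is the CRC / FCS.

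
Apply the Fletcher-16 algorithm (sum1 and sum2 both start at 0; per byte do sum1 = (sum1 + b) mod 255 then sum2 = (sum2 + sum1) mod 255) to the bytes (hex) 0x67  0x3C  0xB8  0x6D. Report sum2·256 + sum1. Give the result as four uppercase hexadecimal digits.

Running sums (mod 255):
  after byte 0 (0x67): sum1=103, sum2=103
  after byte 1 (0x3C): sum1=163, sum2=11
  after byte 2 (0xB8): sum1=92, sum2=103
  after byte 3 (0x6D): sum1=201, sum2=49
Checksum = sum2·256 + sum1 = 49·256 + 201 = 12745 = 0x31C9.

31C9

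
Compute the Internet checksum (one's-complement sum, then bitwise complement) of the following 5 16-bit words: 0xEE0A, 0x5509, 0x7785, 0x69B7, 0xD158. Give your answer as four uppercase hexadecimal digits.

One's-complement addition (fold any carry out of bit 15 back into bit 0):
  0xEE0A + 0x5509 = 0x14313 → wrap carry → 0x4314
  0x4314 + 0x7785 = 0x0BA99
  0xBA99 + 0x69B7 = 0x12450 → wrap carry → 0x2451
  0x2451 + 0xD158 = 0x0F5A9
One's-complement sum = 0xF5A9.
Checksum = ~0xF5A9 & 0xFFFF = 0x0A56.

0A56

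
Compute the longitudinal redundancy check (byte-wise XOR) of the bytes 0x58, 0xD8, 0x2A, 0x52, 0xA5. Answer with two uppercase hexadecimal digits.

XOR the bytes together:
  start with 0x58
  0x58 ⊕ 0xD8 = 0x80
  0x80 ⊕ 0x2A = 0xAA
  0xAA ⊕ 0x52 = 0xF8
  0xF8 ⊕ 0xA5 = 0x5D

5D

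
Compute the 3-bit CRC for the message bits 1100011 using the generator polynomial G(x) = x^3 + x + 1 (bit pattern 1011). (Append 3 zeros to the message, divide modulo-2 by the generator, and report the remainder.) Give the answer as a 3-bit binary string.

Append 3 zeros: 1100011000. Divide by 1011 (XOR where the leading bit is 1):
  pos 0: 1100 XOR 1011 = 0111
  pos 1: 1110 XOR 1011 = 0101
  pos 2: 1011 XOR 1011 = 0000
  pos 6: 1000 XOR 1011 = 0011
Remainder (last 3 bits) = 011. This is the CRC / FCS.

011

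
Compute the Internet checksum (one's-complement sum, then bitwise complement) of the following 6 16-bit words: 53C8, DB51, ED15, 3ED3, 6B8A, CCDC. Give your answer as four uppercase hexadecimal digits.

6C95

One's-complement addition (fold any carry out of bit 15 back into bit 0):
  0x53C8 + 0xDB51 = 0x12F19 → wrap carry → 0x2F1A
  0x2F1A + 0xED15 = 0x11C2F → wrap carry → 0x1C30
  0x1C30 + 0x3ED3 = 0x05B03
  0x5B03 + 0x6B8A = 0x0C68D
  0xC68D + 0xCCDC = 0x19369 → wrap carry → 0x936A
One's-complement sum = 0x936A.
Checksum = ~0x936A & 0xFFFF = 0x6C95.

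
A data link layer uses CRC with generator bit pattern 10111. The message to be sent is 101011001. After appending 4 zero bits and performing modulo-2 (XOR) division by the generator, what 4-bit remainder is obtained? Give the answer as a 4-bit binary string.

0010

Append 4 zeros: 1010110010000. Divide by 10111 (XOR where the leading bit is 1):
  pos 0: 10101 XOR 10111 = 00010
  pos 3: 10100 XOR 10111 = 00011
  pos 6: 11100 XOR 10111 = 01011
  pos 7: 10110 XOR 10111 = 00001
Remainder (last 4 bits) = 0010. This is the CRC / FCS.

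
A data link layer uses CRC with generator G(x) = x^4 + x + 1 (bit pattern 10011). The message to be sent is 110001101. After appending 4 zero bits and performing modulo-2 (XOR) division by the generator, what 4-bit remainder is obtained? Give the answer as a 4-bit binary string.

Append 4 zeros: 1100011010000. Divide by 10011 (XOR where the leading bit is 1):
  pos 0: 11000 XOR 10011 = 01011
  pos 1: 10111 XOR 10011 = 00100
  pos 3: 10010 XOR 10011 = 00001
  pos 7: 11000 XOR 10011 = 01011
  pos 8: 10110 XOR 10011 = 00101
Remainder (last 4 bits) = 0101. This is the CRC / FCS.

0101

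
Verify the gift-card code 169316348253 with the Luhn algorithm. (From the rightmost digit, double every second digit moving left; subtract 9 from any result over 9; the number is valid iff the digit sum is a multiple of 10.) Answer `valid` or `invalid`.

From the right, keep odd positions and double even positions (subtract 9 from any doubled value over 9):
  doubled (positions 2,4,...): 1 7 6 2 9 2 → sum 27
  kept (positions 1,3,...): 3 2 4 6 3 6 → sum 24
Total = 51.
51 mod 10 = 1, so the number is invalid.

invalid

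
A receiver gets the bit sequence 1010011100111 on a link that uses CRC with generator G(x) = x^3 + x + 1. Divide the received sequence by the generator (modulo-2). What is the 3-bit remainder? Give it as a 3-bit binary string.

Modulo-2 division of 1010011100111 by 1011:
  pos 0: 1010 XOR 1011 = 0001
  pos 3: 1011 XOR 1011 = 0000
  pos 7: 1001 XOR 1011 = 0010
  pos 9: 1011 XOR 1011 = 0000
Remainder = 000 (zero — the frame passes the CRC check).

000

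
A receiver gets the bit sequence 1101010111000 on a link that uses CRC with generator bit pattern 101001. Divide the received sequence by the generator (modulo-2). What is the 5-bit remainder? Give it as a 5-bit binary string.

10000

Modulo-2 division of 1101010111000 by 101001:
  pos 0: 110101 XOR 101001 = 011100
  pos 1: 111000 XOR 101001 = 010001
  pos 2: 100011 XOR 101001 = 001010
  pos 4: 101011 XOR 101001 = 000010
Remainder = 10000 (nonzero — an error is detected).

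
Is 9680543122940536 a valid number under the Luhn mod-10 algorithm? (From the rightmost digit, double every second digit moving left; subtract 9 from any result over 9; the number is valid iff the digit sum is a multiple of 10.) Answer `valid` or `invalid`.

From the right, keep odd positions and double even positions (subtract 9 from any doubled value over 9):
  doubled (positions 2,4,...): 6 0 9 4 6 1 7 9 → sum 42
  kept (positions 1,3,...): 6 5 4 2 1 4 0 6 → sum 28
Total = 70.
70 mod 10 = 0, so the number is valid.

valid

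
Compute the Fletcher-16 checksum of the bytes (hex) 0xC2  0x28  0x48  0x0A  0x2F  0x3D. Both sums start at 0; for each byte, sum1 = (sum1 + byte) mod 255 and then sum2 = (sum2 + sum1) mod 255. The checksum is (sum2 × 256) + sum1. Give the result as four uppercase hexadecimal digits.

Running sums (mod 255):
  after byte 0 (0xC2): sum1=194, sum2=194
  after byte 1 (0x28): sum1=234, sum2=173
  after byte 2 (0x48): sum1=51, sum2=224
  after byte 3 (0x0A): sum1=61, sum2=30
  after byte 4 (0x2F): sum1=108, sum2=138
  after byte 5 (0x3D): sum1=169, sum2=52
Checksum = sum2·256 + sum1 = 52·256 + 169 = 13481 = 0x34A9.

34A9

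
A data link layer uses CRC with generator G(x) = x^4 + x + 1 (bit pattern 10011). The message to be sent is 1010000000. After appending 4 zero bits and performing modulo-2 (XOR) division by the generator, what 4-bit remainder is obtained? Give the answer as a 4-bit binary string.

Append 4 zeros: 10100000000000. Divide by 10011 (XOR where the leading bit is 1):
  pos 0: 10100 XOR 10011 = 00111
  pos 2: 11100 XOR 10011 = 01111
  pos 3: 11110 XOR 10011 = 01101
  pos 4: 11010 XOR 10011 = 01001
  pos 5: 10010 XOR 10011 = 00001
  pos 9: 10000 XOR 10011 = 00011
Remainder (last 4 bits) = 0011. This is the CRC / FCS.

0011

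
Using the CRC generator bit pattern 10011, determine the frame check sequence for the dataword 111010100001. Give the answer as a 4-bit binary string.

Append 4 zeros: 1110101000010000. Divide by 10011 (XOR where the leading bit is 1):
  pos 0: 11101 XOR 10011 = 01110
  pos 1: 11100 XOR 10011 = 01111
  pos 2: 11111 XOR 10011 = 01100
  pos 3: 11000 XOR 10011 = 01011
  pos 4: 10110 XOR 10011 = 00101
  pos 6: 10100 XOR 10011 = 00111
  pos 8: 11110 XOR 10011 = 01101
  pos 9: 11010 XOR 10011 = 01001
  pos 10: 10010 XOR 10011 = 00001
Remainder (last 4 bits) = 0010. This is the CRC / FCS.

0010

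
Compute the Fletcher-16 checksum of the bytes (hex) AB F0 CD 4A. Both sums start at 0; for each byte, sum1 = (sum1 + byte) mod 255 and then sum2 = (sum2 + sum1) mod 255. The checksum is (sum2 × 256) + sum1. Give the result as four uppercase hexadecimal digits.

Running sums (mod 255):
  after byte 0 (AB): sum1=171, sum2=171
  after byte 1 (F0): sum1=156, sum2=72
  after byte 2 (CD): sum1=106, sum2=178
  after byte 3 (4A): sum1=180, sum2=103
Checksum = sum2·256 + sum1 = 103·256 + 180 = 26548 = 0x67B4.

67B4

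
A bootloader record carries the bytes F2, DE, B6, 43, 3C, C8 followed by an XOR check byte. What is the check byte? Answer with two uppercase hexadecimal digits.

2D

XOR the bytes together:
  start with 0xF2
  0xF2 ⊕ 0xDE = 0x2C
  0x2C ⊕ 0xB6 = 0x9A
  0x9A ⊕ 0x43 = 0xD9
  0xD9 ⊕ 0x3C = 0xE5
  0xE5 ⊕ 0xC8 = 0x2D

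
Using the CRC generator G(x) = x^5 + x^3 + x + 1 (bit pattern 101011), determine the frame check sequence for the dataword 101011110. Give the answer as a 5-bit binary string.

10001

Append 5 zeros: 10101111000000. Divide by 101011 (XOR where the leading bit is 1):
  pos 0: 101011 XOR 101011 = 000000
  pos 6: 110000 XOR 101011 = 011011
  pos 7: 110110 XOR 101011 = 011101
  pos 8: 111010 XOR 101011 = 010001
Remainder (last 5 bits) = 10001. This is the CRC / FCS.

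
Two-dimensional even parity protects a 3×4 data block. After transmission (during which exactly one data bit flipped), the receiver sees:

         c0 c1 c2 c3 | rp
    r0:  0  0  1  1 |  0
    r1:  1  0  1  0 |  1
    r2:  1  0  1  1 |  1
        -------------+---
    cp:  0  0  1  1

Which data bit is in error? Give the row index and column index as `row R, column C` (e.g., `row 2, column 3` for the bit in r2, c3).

Recompute each row's even parity and compare to rp:
  r0: data parity 0, sent rp 0 → ok
  r1: data parity 0, sent rp 1 → mismatch
  r2: data parity 1, sent rp 1 → ok
Recompute each column's even parity and compare to cp:
  c0: data parity 0, sent cp 0 → ok
  c1: data parity 0, sent cp 0 → ok
  c2: data parity 1, sent cp 1 → ok
  c3: data parity 0, sent cp 1 → mismatch
Exactly one row (r1) and one column (c3) fail → the flipped bit is at their intersection.

row 1, column 3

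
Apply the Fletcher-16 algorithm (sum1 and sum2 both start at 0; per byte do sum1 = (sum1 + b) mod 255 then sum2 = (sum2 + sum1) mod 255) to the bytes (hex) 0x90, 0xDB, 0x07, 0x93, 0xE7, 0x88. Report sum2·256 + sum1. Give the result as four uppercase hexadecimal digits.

Running sums (mod 255):
  after byte 0 (0x90): sum1=144, sum2=144
  after byte 1 (0xDB): sum1=108, sum2=252
  after byte 2 (0x07): sum1=115, sum2=112
  after byte 3 (0x93): sum1=7, sum2=119
  after byte 4 (0xE7): sum1=238, sum2=102
  after byte 5 (0x88): sum1=119, sum2=221
Checksum = sum2·256 + sum1 = 221·256 + 119 = 56695 = 0xDD77.

DD77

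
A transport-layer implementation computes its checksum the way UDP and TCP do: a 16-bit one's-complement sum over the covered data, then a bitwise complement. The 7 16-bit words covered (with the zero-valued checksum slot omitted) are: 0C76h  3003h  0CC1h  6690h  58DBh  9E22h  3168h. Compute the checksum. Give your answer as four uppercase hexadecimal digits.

One's-complement addition (fold any carry out of bit 15 back into bit 0):
  0x0C76 + 0x3003 = 0x03C79
  0x3C79 + 0x0CC1 = 0x0493A
  0x493A + 0x6690 = 0x0AFCA
  0xAFCA + 0x58DB = 0x108A5 → wrap carry → 0x08A6
  0x08A6 + 0x9E22 = 0x0A6C8
  0xA6C8 + 0x3168 = 0x0D830
One's-complement sum = 0xD830.
Checksum = ~0xD830 & 0xFFFF = 0x27CF.

27CF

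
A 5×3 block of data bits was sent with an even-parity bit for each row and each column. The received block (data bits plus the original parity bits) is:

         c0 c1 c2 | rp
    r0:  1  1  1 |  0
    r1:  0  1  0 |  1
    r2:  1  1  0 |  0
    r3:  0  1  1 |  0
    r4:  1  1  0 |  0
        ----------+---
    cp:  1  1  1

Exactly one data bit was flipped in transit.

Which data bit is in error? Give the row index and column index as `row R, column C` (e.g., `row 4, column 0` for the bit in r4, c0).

row 0, column 2

Recompute each row's even parity and compare to rp:
  r0: data parity 1, sent rp 0 → mismatch
  r1: data parity 1, sent rp 1 → ok
  r2: data parity 0, sent rp 0 → ok
  r3: data parity 0, sent rp 0 → ok
  r4: data parity 0, sent rp 0 → ok
Recompute each column's even parity and compare to cp:
  c0: data parity 1, sent cp 1 → ok
  c1: data parity 1, sent cp 1 → ok
  c2: data parity 0, sent cp 1 → mismatch
Exactly one row (r0) and one column (c2) fail → the flipped bit is at their intersection.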